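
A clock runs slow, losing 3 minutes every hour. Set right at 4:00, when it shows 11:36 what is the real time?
For every 60 true minutes, the faulty clock advances 57 minutes, so 1 faulty-clock minute corresponds to 60/57 true minutes.
From 4:00 to 11:36 on the faulty dial is 456 minutes.
True elapsed: 456 x 60/57 = 480 minutes = 8 hours.
True time: 4:00 + 8 hours = 12:00.

Final answer: 12:00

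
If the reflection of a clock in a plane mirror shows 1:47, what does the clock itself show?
Reflection across the vertical (12-6) axis maps a hand at angle A degrees to (360 - A) degrees, which sends a reading of T minutes past 12:00 to (720 - T) minutes past 12:00.
Mirror reads 1:47 = 107 minutes past 12:00.
Actual time: (720 - 107) mod 720 = 613 minutes = 10:13.

Final answer: 10:13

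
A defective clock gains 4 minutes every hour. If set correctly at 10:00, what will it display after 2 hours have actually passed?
For every 60 true minutes, the faulty clock advances 60 + 4 = 64 minutes.
True elapsed: 2 hours = 120 minutes.
Faulty clock advances: 120 x 64/60 = 128 minutes (drift: 8 minutes ahead).
Shown time: 10:00 + 128 minutes = 12:08.

Final answer: 12:08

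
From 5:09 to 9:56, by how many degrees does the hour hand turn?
The hour hand moves 0.5 degrees per minute.
Time elapsed: 9:56 - 5:09 = 287 minutes
Angular displacement: 287 x 0.5 = 143.5 degrees

Final answer: 143.5 degrees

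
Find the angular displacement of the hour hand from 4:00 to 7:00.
The hour hand moves 0.5 degrees per minute.
Time elapsed: 7:00 - 4:00 = 180 minutes
Angular displacement: 180 x 0.5 = 90 degrees

Final answer: 90 degrees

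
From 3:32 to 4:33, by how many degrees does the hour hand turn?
The hour hand moves 0.5 degrees per minute.
Time elapsed: 4:33 - 3:32 = 61 minutes
Angular displacement: 61 x 0.5 = 30.5 degrees

Final answer: 30.5 degrees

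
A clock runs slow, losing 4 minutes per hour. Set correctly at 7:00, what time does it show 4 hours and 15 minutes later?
For every 60 true minutes, the faulty clock advances 60 - 4 = 56 minutes.
True elapsed: 4 hours and 15 minutes = 255 minutes.
Faulty clock advances: 255 x 56/60 = 238 minutes (drift: 17 minutes behind).
Shown time: 7:00 + 238 minutes = 10:58.

Final answer: 10:58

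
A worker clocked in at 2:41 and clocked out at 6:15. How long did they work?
From 2:41 to 6:15:
(6 x 60 + 15) - (2 x 60 + 41) = 375 - 161 = 214 minutes
= 3 hours and 34 minutes

Final answer: 3 hours and 34 minutes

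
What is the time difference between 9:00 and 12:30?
From 9:00 to 12:30:
(12 x 60 + 30) - (9 x 60 + 0) = 750 - 540 = 210 minutes
= 3 hours and 30 minutes

Final answer: 3 hours and 30 minutes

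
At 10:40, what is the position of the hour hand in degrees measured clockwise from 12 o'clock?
The hour hand moves 30 degrees per hour and 0.5 degrees per minute.
At 10:40: (10) x 30 + 40 x 0.5 = 300 + 20 = 320 degrees

Final answer: 320 degrees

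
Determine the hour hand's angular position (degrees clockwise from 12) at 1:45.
The hour hand moves 30 degrees per hour and 0.5 degrees per minute.
At 1:45: (1) x 30 + 45 x 0.5 = 30 + 22.5 = 52.5 degrees

Final answer: 52.5 degrees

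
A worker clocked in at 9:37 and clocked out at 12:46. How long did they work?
From 9:37 to 12:46:
(12 x 60 + 46) - (9 x 60 + 37) = 766 - 577 = 189 minutes
= 3 hours and 9 minutes

Final answer: 3 hours and 9 minutes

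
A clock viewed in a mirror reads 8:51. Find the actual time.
Reflection across the vertical (12-6) axis maps a hand at angle A degrees to (360 - A) degrees, which sends a reading of T minutes past 12:00 to (720 - T) minutes past 12:00.
Mirror reads 8:51 = 531 minutes past 12:00.
Actual time: (720 - 531) mod 720 = 189 minutes = 3:09.

Final answer: 3:09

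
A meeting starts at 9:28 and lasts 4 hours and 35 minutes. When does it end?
Starting time: 9:28
Adding 35 minutes to 28 minutes: 28 + 35 = 63 minutes = 1 hour and 3 minutes
Adding 4 hours: 9 + 4 + 1 (carry) = 14 - 12 = 2
Final time: 2:03

Final answer: 2:03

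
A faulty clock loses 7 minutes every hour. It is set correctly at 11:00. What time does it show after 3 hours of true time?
For every 60 true minutes, the faulty clock advances 60 - 7 = 53 minutes.
True elapsed: 3 hours = 180 minutes.
Faulty clock advances: 180 x 53/60 = 159 minutes (drift: 21 minutes behind).
Shown time: 11:00 + 159 minutes = 1:39.

Final answer: 1:39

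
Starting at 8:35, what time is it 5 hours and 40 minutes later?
Starting time: 8:35
Adding 40 minutes to 35 minutes: 35 + 40 = 75 minutes = 1 hour and 15 minutes
Adding 5 hours: 8 + 5 + 1 (carry) = 14 - 12 = 2
Final time: 2:15

Final answer: 2:15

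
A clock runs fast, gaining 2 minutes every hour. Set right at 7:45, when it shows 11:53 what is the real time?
For every 60 true minutes, the faulty clock advances 62 minutes, so 1 faulty-clock minute corresponds to 60/62 true minutes.
From 7:45 to 11:53 on the faulty dial is 248 minutes.
True elapsed: 248 x 60/62 = 240 minutes = 4 hours.
True time: 7:45 + 4 hours = 11:45.

Final answer: 11:45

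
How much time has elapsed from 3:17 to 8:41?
From 3:17 to 8:41:
(8 x 60 + 41) - (3 x 60 + 17) = 521 - 197 = 324 minutes
= 5 hours and 24 minutes

Final answer: 5 hours and 24 minutes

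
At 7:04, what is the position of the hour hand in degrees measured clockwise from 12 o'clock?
The hour hand moves 30 degrees per hour and 0.5 degrees per minute.
At 7:04: (7) x 30 + 4 x 0.5 = 210 + 2 = 212 degrees

Final answer: 212 degrees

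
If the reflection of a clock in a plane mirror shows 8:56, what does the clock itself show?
Reflection across the vertical (12-6) axis maps a hand at angle A degrees to (360 - A) degrees, which sends a reading of T minutes past 12:00 to (720 - T) minutes past 12:00.
Mirror reads 8:56 = 536 minutes past 12:00.
Actual time: (720 - 536) mod 720 = 184 minutes = 3:04.

Final answer: 3:04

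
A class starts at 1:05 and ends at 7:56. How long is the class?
From 1:05 to 7:56:
(7 x 60 + 56) - (1 x 60 + 5) = 476 - 65 = 411 minutes
= 6 hours and 51 minutes

Final answer: 6 hours and 51 minutes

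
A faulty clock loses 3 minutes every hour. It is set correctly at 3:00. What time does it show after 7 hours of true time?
For every 60 true minutes, the faulty clock advances 60 - 3 = 57 minutes.
True elapsed: 7 hours = 420 minutes.
Faulty clock advances: 420 x 57/60 = 399 minutes (drift: 21 minutes behind).
Shown time: 3:00 + 399 minutes = 9:39.

Final answer: 9:39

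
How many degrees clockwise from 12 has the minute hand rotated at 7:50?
The minute hand moves 6 degrees per minute.
At 7:50: 50 x 6 = 300 degrees

Final answer: 300 degrees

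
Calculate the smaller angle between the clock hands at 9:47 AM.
Hour hand position: 9 x 30 + 47 x 0.5 = 293.5 degrees
Minute hand position: 47 x 6 = 282 degrees
Difference: |293.5 - 282| = 11.5 degrees
The angle between the hands is 11.5 degrees

Final answer: 11.5 degrees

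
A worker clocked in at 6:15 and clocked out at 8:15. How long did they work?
From 6:15 to 8:15:
(8 x 60 + 15) - (6 x 60 + 15) = 495 - 375 = 120 minutes
= 2 hours

Final answer: 2 hours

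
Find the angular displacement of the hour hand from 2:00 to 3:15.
The hour hand moves 0.5 degrees per minute.
Time elapsed: 3:15 - 2:00 = 75 minutes
Angular displacement: 75 x 0.5 = 37.5 degrees

Final answer: 37.5 degrees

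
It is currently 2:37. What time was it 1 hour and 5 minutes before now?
Starting time: 2:37 = 157 total minutes past 12:00
Subtracting: 1 hour and 5 minutes = 65 minutes
157 - 65 = 92 minutes
= 1 hour and 32 minutes past 12:00 = 1:32

Final answer: 1:32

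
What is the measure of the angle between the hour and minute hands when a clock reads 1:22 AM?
Hour hand position: 1 x 30 + 22 x 0.5 = 41 degrees
Minute hand position: 22 x 6 = 132 degrees
Difference: |41 - 132| = 91 degrees
The angle between the hands is 91 degrees

Final answer: 91 degrees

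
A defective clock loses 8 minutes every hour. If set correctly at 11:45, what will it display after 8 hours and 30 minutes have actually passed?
For every 60 true minutes, the faulty clock advances 60 - 8 = 52 minutes.
True elapsed: 8 hours and 30 minutes = 510 minutes.
Faulty clock advances: 510 x 52/60 = 442 minutes (drift: 68 minutes behind).
Shown time: 11:45 + 442 minutes = 7:07.

Final answer: 7:07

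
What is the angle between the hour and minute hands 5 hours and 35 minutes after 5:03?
First find the time 5 hours and 35 minutes after 5:03.
Total minutes: 5 x 60 + 3 + 5 x 60 + 35 = 638.
638 mod 720 = 638 minutes = 10:38.
Now compute the angle at 10:38:
Hour hand: 10 x 30 + 38 x 0.5 = 319 degrees
Minute hand: 38 x 6 = 228 degrees
Difference: |319 - 228| = 91 degrees
The angle is 91 degrees

Final answer: 91 degrees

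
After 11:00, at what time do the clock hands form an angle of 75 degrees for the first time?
At t minutes past 11:00, the hour hand is at 30 x 11 + 0.5t degrees and the minute hand is at 6t degrees.
The smaller angle between them is 75 degrees when |30H - 5.5t| = 75 or |30H - 5.5t| = 285.
With H = 11, solve 30 x 11 - 5.5t = +/- target for each target:
  t = (30 x 11 - 75) / 5.5 = 46.36
  t = (30 x 11 + 75) / 5.5 = 73.64 (outside (0, 60))
  t = (30 x 11 - 285) / 5.5 = 8.18
  t = (30 x 11 + 285) / 5.5 = 111.82 (outside (0, 60))
Valid solutions in (0, 60): {8.18, 46.36} minutes.
The first occurrence is t = 8.18 minutes.
The hands form a 75-degree angle at 8.18 minutes past 11:00.

Final answer: 8.18 minutes past 11:00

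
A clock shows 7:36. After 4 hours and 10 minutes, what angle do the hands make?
First find the time 4 hours and 10 minutes after 7:36.
Total minutes: 7 x 60 + 36 + 4 x 60 + 10 = 706.
706 mod 720 = 706 minutes = 11:46.
Now compute the angle at 11:46:
Hour hand: 11 x 30 + 46 x 0.5 = 353 degrees
Minute hand: 46 x 6 = 276 degrees
Difference: |353 - 276| = 77 degrees
The angle is 77 degrees

Final answer: 77 degrees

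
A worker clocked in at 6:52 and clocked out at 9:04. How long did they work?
From 6:52 to 9:04:
(9 x 60 + 4) - (6 x 60 + 52) = 544 - 412 = 132 minutes
= 2 hours and 12 minutes

Final answer: 2 hours and 12 minutes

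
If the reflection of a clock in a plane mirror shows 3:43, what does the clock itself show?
Reflection across the vertical (12-6) axis maps a hand at angle A degrees to (360 - A) degrees, which sends a reading of T minutes past 12:00 to (720 - T) minutes past 12:00.
Mirror reads 3:43 = 223 minutes past 12:00.
Actual time: (720 - 223) mod 720 = 497 minutes = 8:17.

Final answer: 8:17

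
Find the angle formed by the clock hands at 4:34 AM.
Hour hand position: 4 x 30 + 34 x 0.5 = 137 degrees
Minute hand position: 34 x 6 = 204 degrees
Difference: |137 - 204| = 67 degrees
The angle between the hands is 67 degrees

Final answer: 67 degrees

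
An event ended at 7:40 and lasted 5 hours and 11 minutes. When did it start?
Starting time: 7:40 = 460 total minutes past 12:00
Subtracting: 5 hours and 11 minutes = 311 minutes
460 - 311 = 149 minutes
= 2 hours and 29 minutes past 12:00 = 2:29

Final answer: 2:29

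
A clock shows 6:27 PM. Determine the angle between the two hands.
Hour hand position: 6 x 30 + 27 x 0.5 = 193.5 degrees
Minute hand position: 27 x 6 = 162 degrees
Difference: |193.5 - 162| = 31.5 degrees
The angle between the hands is 31.5 degrees

Final answer: 31.5 degrees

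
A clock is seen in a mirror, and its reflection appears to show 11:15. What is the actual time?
Reflection across the vertical (12-6) axis maps a hand at angle A degrees to (360 - A) degrees, which sends a reading of T minutes past 12:00 to (720 - T) minutes past 12:00.
Mirror reads 11:15 = 675 minutes past 12:00.
Actual time: (720 - 675) mod 720 = 45 minutes = 12:45.

Final answer: 12:45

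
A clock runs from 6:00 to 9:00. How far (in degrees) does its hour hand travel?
The hour hand moves 0.5 degrees per minute.
Time elapsed: 9:00 - 6:00 = 180 minutes
Angular displacement: 180 x 0.5 = 90 degrees

Final answer: 90 degrees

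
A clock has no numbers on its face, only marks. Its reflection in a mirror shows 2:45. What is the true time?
Reflection across the vertical (12-6) axis maps a hand at angle A degrees to (360 - A) degrees, which sends a reading of T minutes past 12:00 to (720 - T) minutes past 12:00.
Mirror reads 2:45 = 165 minutes past 12:00.
Actual time: (720 - 165) mod 720 = 555 minutes = 9:15.

Final answer: 9:15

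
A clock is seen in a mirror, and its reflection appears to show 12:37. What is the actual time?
Reflection across the vertical (12-6) axis maps a hand at angle A degrees to (360 - A) degrees, which sends a reading of T minutes past 12:00 to (720 - T) minutes past 12:00.
Mirror reads 12:37 = 37 minutes past 12:00.
Actual time: (720 - 37) mod 720 = 683 minutes = 11:23.

Final answer: 11:23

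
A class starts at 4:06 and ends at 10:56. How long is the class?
From 4:06 to 10:56:
(10 x 60 + 56) - (4 x 60 + 6) = 656 - 246 = 410 minutes
= 6 hours and 50 minutes

Final answer: 6 hours and 50 minutes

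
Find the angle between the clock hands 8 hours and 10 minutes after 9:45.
First find the time 8 hours and 10 minutes after 9:45.
Total minutes: 9 x 60 + 45 + 8 x 60 + 10 = 1075.
1075 mod 720 = 355 minutes = 5:55.
Now compute the angle at 5:55:
Hour hand: 5 x 30 + 55 x 0.5 = 177.5 degrees
Minute hand: 55 x 6 = 330 degrees
Difference: |177.5 - 330| = 152.5 degrees
The angle is 152.5 degrees

Final answer: 152.5 degrees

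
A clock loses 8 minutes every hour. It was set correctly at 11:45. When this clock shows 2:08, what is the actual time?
For every 60 true minutes, the faulty clock advances 52 minutes, so 1 faulty-clock minute corresponds to 60/52 true minutes.
From 11:45 to 2:08 on the faulty dial is 143 minutes.
True elapsed: 143 x 60/52 = 165 minutes = 2 hours and 45 minutes.
True time: 11:45 + 2 hours and 45 minutes = 2:30.

Final answer: 2:30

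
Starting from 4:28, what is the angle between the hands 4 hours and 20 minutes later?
First find the time 4 hours and 20 minutes after 4:28.
Total minutes: 4 x 60 + 28 + 4 x 60 + 20 = 528.
528 mod 720 = 528 minutes = 8:48.
Now compute the angle at 8:48:
Hour hand: 8 x 30 + 48 x 0.5 = 264 degrees
Minute hand: 48 x 6 = 288 degrees
Difference: |264 - 288| = 24 degrees
The angle is 24 degrees

Final answer: 24 degrees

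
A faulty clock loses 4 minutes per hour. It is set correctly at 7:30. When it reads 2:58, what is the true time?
For every 60 true minutes, the faulty clock advances 56 minutes, so 1 faulty-clock minute corresponds to 60/56 true minutes.
From 7:30 to 2:58 on the faulty dial is 448 minutes.
True elapsed: 448 x 60/56 = 480 minutes = 8 hours.
True time: 7:30 + 8 hours = 3:30.

Final answer: 3:30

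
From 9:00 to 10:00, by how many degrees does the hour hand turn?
The hour hand moves 0.5 degrees per minute.
Time elapsed: 10:00 - 9:00 = 60 minutes
Angular displacement: 60 x 0.5 = 30 degrees

Final answer: 30 degrees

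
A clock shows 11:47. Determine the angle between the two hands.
Hour hand position: 11 x 30 + 47 x 0.5 = 353.5 degrees
Minute hand position: 47 x 6 = 282 degrees
Difference: |353.5 - 282| = 71.5 degrees
The angle between the hands is 71.5 degrees

Final answer: 71.5 degrees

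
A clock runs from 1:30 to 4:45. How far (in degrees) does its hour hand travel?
The hour hand moves 0.5 degrees per minute.
Time elapsed: 4:45 - 1:30 = 195 minutes
Angular displacement: 195 x 0.5 = 97.5 degrees

Final answer: 97.5 degrees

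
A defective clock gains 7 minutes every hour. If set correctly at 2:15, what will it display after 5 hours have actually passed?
For every 60 true minutes, the faulty clock advances 60 + 7 = 67 minutes.
True elapsed: 5 hours = 300 minutes.
Faulty clock advances: 300 x 67/60 = 335 minutes (drift: 35 minutes ahead).
Shown time: 2:15 + 335 minutes = 7:50.

Final answer: 7:50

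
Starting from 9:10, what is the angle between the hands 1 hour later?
First find the time 1 hour after 9:10.
Total minutes: 9 x 60 + 10 + 1 x 60 + 0 = 610.
610 mod 720 = 610 minutes = 10:10.
Now compute the angle at 10:10:
Hour hand: 10 x 30 + 10 x 0.5 = 305 degrees
Minute hand: 10 x 6 = 60 degrees
Difference: |305 - 60| = 245 degrees
Smaller angle: 360 - 245 = 115 degrees

Final answer: 115 degrees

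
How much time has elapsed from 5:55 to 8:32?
From 5:55 to 8:32:
(8 x 60 + 32) - (5 x 60 + 55) = 512 - 355 = 157 minutes
= 2 hours and 37 minutes

Final answer: 2 hours and 37 minutes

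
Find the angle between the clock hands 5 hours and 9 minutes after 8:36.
First find the time 5 hours and 9 minutes after 8:36.
Total minutes: 8 x 60 + 36 + 5 x 60 + 9 = 825.
825 mod 720 = 105 minutes = 1:45.
Now compute the angle at 1:45:
Hour hand: 1 x 30 + 45 x 0.5 = 52.5 degrees
Minute hand: 45 x 6 = 270 degrees
Difference: |52.5 - 270| = 217.5 degrees
Smaller angle: 360 - 217.5 = 142.5 degrees

Final answer: 142.5 degrees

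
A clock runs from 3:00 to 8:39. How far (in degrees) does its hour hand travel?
The hour hand moves 0.5 degrees per minute.
Time elapsed: 8:39 - 3:00 = 339 minutes
Angular displacement: 339 x 0.5 = 169.5 degrees

Final answer: 169.5 degrees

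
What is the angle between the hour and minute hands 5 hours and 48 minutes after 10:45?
First find the time 5 hours and 48 minutes after 10:45.
Total minutes: 10 x 60 + 45 + 5 x 60 + 48 = 993.
993 mod 720 = 273 minutes = 4:33.
Now compute the angle at 4:33:
Hour hand: 4 x 30 + 33 x 0.5 = 136.5 degrees
Minute hand: 33 x 6 = 198 degrees
Difference: |136.5 - 198| = 61.5 degrees
The angle is 61.5 degrees

Final answer: 61.5 degrees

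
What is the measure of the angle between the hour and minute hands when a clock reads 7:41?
Hour hand position: 7 x 30 + 41 x 0.5 = 230.5 degrees
Minute hand position: 41 x 6 = 246 degrees
Difference: |230.5 - 246| = 15.5 degrees
The angle between the hands is 15.5 degrees

Final answer: 15.5 degrees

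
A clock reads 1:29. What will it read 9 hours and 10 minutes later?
Starting time: 1:29
Adding 10 minutes to 29 minutes: 29 + 10 = 39 minutes
Adding 9 hours: 1 + 9 = 10
Final time: 10:39

Final answer: 10:39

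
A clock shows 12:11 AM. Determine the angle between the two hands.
Hour hand position: 0 x 30 + 11 x 0.5 = 5.5 degrees
Minute hand position: 11 x 6 = 66 degrees
Difference: |5.5 - 66| = 60.5 degrees
The angle between the hands is 60.5 degrees

Final answer: 60.5 degrees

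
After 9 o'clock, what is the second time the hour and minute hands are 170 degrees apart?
At t minutes past 9:00, the hour hand is at 30 x 9 + 0.5t degrees and the minute hand is at 6t degrees.
The smaller angle between them is 170 degrees when |30H - 5.5t| = 170 or |30H - 5.5t| = 190.
With H = 9, solve 30 x 9 - 5.5t = +/- target for each target:
  t = (30 x 9 - 170) / 5.5 = 18.18
  t = (30 x 9 + 170) / 5.5 = 80 (outside (0, 60))
  t = (30 x 9 - 190) / 5.5 = 14.55
  t = (30 x 9 + 190) / 5.5 = 83.64 (outside (0, 60))
Valid solutions in (0, 60): {14.55, 18.18} minutes.
The second occurrence is t = 18.18 minutes.
The hands form a 170-degree angle at 18.18 minutes past 9:00.

Final answer: 18.18 minutes past 9:00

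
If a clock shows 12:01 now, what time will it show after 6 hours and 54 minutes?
Starting time: 12:01
Adding 54 minutes to 1 minute: 1 + 54 = 55 minutes
Adding 6 hours: 12 + 6 = 18 - 12 = 6
Final time: 6:55

Final answer: 6:55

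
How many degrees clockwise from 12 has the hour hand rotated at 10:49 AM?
The hour hand moves 30 degrees per hour and 0.5 degrees per minute.
At 10:49: (10) x 30 + 49 x 0.5 = 300 + 24.5 = 324.5 degrees

Final answer: 324.5 degrees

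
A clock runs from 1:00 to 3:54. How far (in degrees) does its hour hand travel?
The hour hand moves 0.5 degrees per minute.
Time elapsed: 3:54 - 1:00 = 174 minutes
Angular displacement: 174 x 0.5 = 87 degrees

Final answer: 87 degrees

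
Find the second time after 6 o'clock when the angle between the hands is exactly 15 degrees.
At t minutes past 6:00, the hour hand is at 30 x 6 + 0.5t degrees and the minute hand is at 6t degrees.
The smaller angle between them is 15 degrees when |30H - 5.5t| = 15 or |30H - 5.5t| = 345.
With H = 6, solve 30 x 6 - 5.5t = +/- target for each target:
  t = (30 x 6 - 15) / 5.5 = 30
  t = (30 x 6 + 15) / 5.5 = 35.45
  t = (30 x 6 - 345) / 5.5 = -30 (outside (0, 60))
  t = (30 x 6 + 345) / 5.5 = 95.45 (outside (0, 60))
Valid solutions in (0, 60): {30, 35.45} minutes.
The second occurrence is t = 35.45 minutes.
The hands form a 15-degree angle at 35.45 minutes past 6:00.

Final answer: 35.45 minutes past 6:00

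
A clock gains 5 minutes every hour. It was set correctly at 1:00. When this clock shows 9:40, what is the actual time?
For every 60 true minutes, the faulty clock advances 65 minutes, so 1 faulty-clock minute corresponds to 60/65 true minutes.
From 1:00 to 9:40 on the faulty dial is 520 minutes.
True elapsed: 520 x 60/65 = 480 minutes = 8 hours.
True time: 1:00 + 8 hours = 9:00.

Final answer: 9:00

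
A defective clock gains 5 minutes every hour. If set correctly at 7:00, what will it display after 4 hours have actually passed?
For every 60 true minutes, the faulty clock advances 60 + 5 = 65 minutes.
True elapsed: 4 hours = 240 minutes.
Faulty clock advances: 240 x 65/60 = 260 minutes (drift: 20 minutes ahead).
Shown time: 7:00 + 260 minutes = 11:20.

Final answer: 11:20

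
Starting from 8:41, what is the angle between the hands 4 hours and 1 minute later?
First find the time 4 hours and 1 minute after 8:41.
Total minutes: 8 x 60 + 41 + 4 x 60 + 1 = 762.
762 mod 720 = 42 minutes = 12:42.
Now compute the angle at 12:42:
Hour hand: 0 x 30 + 42 x 0.5 = 21 degrees
Minute hand: 42 x 6 = 252 degrees
Difference: |21 - 252| = 231 degrees
Smaller angle: 360 - 231 = 129 degrees

Final answer: 129 degrees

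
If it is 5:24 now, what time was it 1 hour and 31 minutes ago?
Starting time: 5:24 = 324 total minutes past 12:00
Subtracting: 1 hour and 31 minutes = 91 minutes
324 - 91 = 233 minutes
= 3 hours and 53 minutes past 12:00 = 3:53

Final answer: 3:53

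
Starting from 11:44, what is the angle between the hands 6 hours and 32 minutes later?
First find the time 6 hours and 32 minutes after 11:44.
Total minutes: 11 x 60 + 44 + 6 x 60 + 32 = 1096.
1096 mod 720 = 376 minutes = 6:16.
Now compute the angle at 6:16:
Hour hand: 6 x 30 + 16 x 0.5 = 188 degrees
Minute hand: 16 x 6 = 96 degrees
Difference: |188 - 96| = 92 degrees
The angle is 92 degrees

Final answer: 92 degrees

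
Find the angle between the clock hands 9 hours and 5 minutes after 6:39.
First find the time 9 hours and 5 minutes after 6:39.
Total minutes: 6 x 60 + 39 + 9 x 60 + 5 = 944.
944 mod 720 = 224 minutes = 3:44.
Now compute the angle at 3:44:
Hour hand: 3 x 30 + 44 x 0.5 = 112 degrees
Minute hand: 44 x 6 = 264 degrees
Difference: |112 - 264| = 152 degrees
The angle is 152 degrees

Final answer: 152 degrees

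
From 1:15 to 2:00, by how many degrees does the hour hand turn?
The hour hand moves 0.5 degrees per minute.
Time elapsed: 2:00 - 1:15 = 45 minutes
Angular displacement: 45 x 0.5 = 22.5 degrees

Final answer: 22.5 degrees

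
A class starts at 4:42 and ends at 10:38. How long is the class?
From 4:42 to 10:38:
(10 x 60 + 38) - (4 x 60 + 42) = 638 - 282 = 356 minutes
= 5 hours and 56 minutes

Final answer: 5 hours and 56 minutes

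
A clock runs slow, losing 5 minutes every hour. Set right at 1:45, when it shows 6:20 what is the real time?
For every 60 true minutes, the faulty clock advances 55 minutes, so 1 faulty-clock minute corresponds to 60/55 true minutes.
From 1:45 to 6:20 on the faulty dial is 275 minutes.
True elapsed: 275 x 60/55 = 300 minutes = 5 hours.
True time: 1:45 + 5 hours = 6:45.

Final answer: 6:45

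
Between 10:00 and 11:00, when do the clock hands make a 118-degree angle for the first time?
At t minutes past 10:00, the hour hand is at 30 x 10 + 0.5t degrees and the minute hand is at 6t degrees.
The smaller angle between them is 118 degrees when |30H - 5.5t| = 118 or |30H - 5.5t| = 242.
With H = 10, solve 30 x 10 - 5.5t = +/- target for each target:
  t = (30 x 10 - 118) / 5.5 = 33.09
  t = (30 x 10 + 118) / 5.5 = 76 (outside (0, 60))
  t = (30 x 10 - 242) / 5.5 = 10.55
  t = (30 x 10 + 242) / 5.5 = 98.55 (outside (0, 60))
Valid solutions in (0, 60): {10.55, 33.09} minutes.
The first occurrence is t = 10.55 minutes.
The hands form a 118-degree angle at 10.55 minutes past 10:00.

Final answer: 10.55 minutes past 10:00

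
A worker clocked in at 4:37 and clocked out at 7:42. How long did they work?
From 4:37 to 7:42:
(7 x 60 + 42) - (4 x 60 + 37) = 462 - 277 = 185 minutes
= 3 hours and 5 minutes

Final answer: 3 hours and 5 minutes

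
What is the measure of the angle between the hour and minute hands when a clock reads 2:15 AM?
Hour hand position: 2 x 30 + 15 x 0.5 = 67.5 degrees
Minute hand position: 15 x 6 = 90 degrees
Difference: |67.5 - 90| = 22.5 degrees
The angle between the hands is 22.5 degrees

Final answer: 22.5 degrees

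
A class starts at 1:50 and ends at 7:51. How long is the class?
From 1:50 to 7:51:
(7 x 60 + 51) - (1 x 60 + 50) = 471 - 110 = 361 minutes
= 6 hours and 1 minute

Final answer: 6 hours and 1 minute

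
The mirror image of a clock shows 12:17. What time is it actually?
Reflection across the vertical (12-6) axis maps a hand at angle A degrees to (360 - A) degrees, which sends a reading of T minutes past 12:00 to (720 - T) minutes past 12:00.
Mirror reads 12:17 = 17 minutes past 12:00.
Actual time: (720 - 17) mod 720 = 703 minutes = 11:43.

Final answer: 11:43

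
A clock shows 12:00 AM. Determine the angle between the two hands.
Hour hand position: 0 x 30 + 0 x 0.5 = 0 degrees
Minute hand position: 0 x 6 = 0 degrees
Difference: |0 - 0| = 0 degrees
The angle between the hands is 0 degrees

Final answer: 0 degrees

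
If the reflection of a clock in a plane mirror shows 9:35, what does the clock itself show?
Reflection across the vertical (12-6) axis maps a hand at angle A degrees to (360 - A) degrees, which sends a reading of T minutes past 12:00 to (720 - T) minutes past 12:00.
Mirror reads 9:35 = 575 minutes past 12:00.
Actual time: (720 - 575) mod 720 = 145 minutes = 2:25.

Final answer: 2:25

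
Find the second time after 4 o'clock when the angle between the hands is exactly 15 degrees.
At t minutes past 4:00, the hour hand is at 30 x 4 + 0.5t degrees and the minute hand is at 6t degrees.
The smaller angle between them is 15 degrees when |30H - 5.5t| = 15 or |30H - 5.5t| = 345.
With H = 4, solve 30 x 4 - 5.5t = +/- target for each target:
  t = (30 x 4 - 15) / 5.5 = 19.09
  t = (30 x 4 + 15) / 5.5 = 24.55
  t = (30 x 4 - 345) / 5.5 = -40.91 (outside (0, 60))
  t = (30 x 4 + 345) / 5.5 = 84.55 (outside (0, 60))
Valid solutions in (0, 60): {19.09, 24.55} minutes.
The second occurrence is t = 24.55 minutes.
The hands form a 15-degree angle at 24.55 minutes past 4:00.

Final answer: 24.55 minutes past 4:00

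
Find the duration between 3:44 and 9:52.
From 3:44 to 9:52:
(9 x 60 + 52) - (3 x 60 + 44) = 592 - 224 = 368 minutes
= 6 hours and 8 minutes

Final answer: 6 hours and 8 minutes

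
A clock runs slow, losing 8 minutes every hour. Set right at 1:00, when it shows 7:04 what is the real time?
For every 60 true minutes, the faulty clock advances 52 minutes, so 1 faulty-clock minute corresponds to 60/52 true minutes.
From 1:00 to 7:04 on the faulty dial is 364 minutes.
True elapsed: 364 x 60/52 = 420 minutes = 7 hours.
True time: 1:00 + 7 hours = 8:00.

Final answer: 8:00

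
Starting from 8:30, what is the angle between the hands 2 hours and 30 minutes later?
First find the time 2 hours and 30 minutes after 8:30.
Total minutes: 8 x 60 + 30 + 2 x 60 + 30 = 660.
660 mod 720 = 660 minutes = 11:00.
Now compute the angle at 11:00:
Hour hand: 11 x 30 + 0 x 0.5 = 330 degrees
Minute hand: 0 x 6 = 0 degrees
Difference: |330 - 0| = 330 degrees
Smaller angle: 360 - 330 = 30 degrees

Final answer: 30 degrees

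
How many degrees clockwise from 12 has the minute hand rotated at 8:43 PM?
The minute hand moves 6 degrees per minute.
At 8:43: 43 x 6 = 258 degrees

Final answer: 258 degrees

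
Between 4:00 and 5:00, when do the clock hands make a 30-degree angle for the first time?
At t minutes past 4:00, the hour hand is at 30 x 4 + 0.5t degrees and the minute hand is at 6t degrees.
The smaller angle between them is 30 degrees when |30H - 5.5t| = 30 or |30H - 5.5t| = 330.
With H = 4, solve 30 x 4 - 5.5t = +/- target for each target:
  t = (30 x 4 - 30) / 5.5 = 16.36
  t = (30 x 4 + 30) / 5.5 = 27.27
  t = (30 x 4 - 330) / 5.5 = -38.18 (outside (0, 60))
  t = (30 x 4 + 330) / 5.5 = 81.82 (outside (0, 60))
Valid solutions in (0, 60): {16.36, 27.27} minutes.
The first occurrence is t = 16.36 minutes.
The hands form a 30-degree angle at 16.36 minutes past 4:00.

Final answer: 16.36 minutes past 4:00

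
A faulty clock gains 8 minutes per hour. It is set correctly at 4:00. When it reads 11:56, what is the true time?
For every 60 true minutes, the faulty clock advances 68 minutes, so 1 faulty-clock minute corresponds to 60/68 true minutes.
From 4:00 to 11:56 on the faulty dial is 476 minutes.
True elapsed: 476 x 60/68 = 420 minutes = 7 hours.
True time: 4:00 + 7 hours = 11:00.

Final answer: 11:00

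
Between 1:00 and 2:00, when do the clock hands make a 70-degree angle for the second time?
At t minutes past 1:00, the hour hand is at 30 x 1 + 0.5t degrees and the minute hand is at 6t degrees.
The smaller angle between them is 70 degrees when |30H - 5.5t| = 70 or |30H - 5.5t| = 290.
With H = 1, solve 30 x 1 - 5.5t = +/- target for each target:
  t = (30 x 1 - 70) / 5.5 = -7.27 (outside (0, 60))
  t = (30 x 1 + 70) / 5.5 = 18.18
  t = (30 x 1 - 290) / 5.5 = -47.27 (outside (0, 60))
  t = (30 x 1 + 290) / 5.5 = 58.18
Valid solutions in (0, 60): {18.18, 58.18} minutes.
The second occurrence is t = 58.18 minutes.
The hands form a 70-degree angle at 58.18 minutes past 1:00.

Final answer: 58.18 minutes past 1:00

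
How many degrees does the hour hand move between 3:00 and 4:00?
The hour hand moves 0.5 degrees per minute.
Time elapsed: 4:00 - 3:00 = 60 minutes
Angular displacement: 60 x 0.5 = 30 degrees

Final answer: 30 degrees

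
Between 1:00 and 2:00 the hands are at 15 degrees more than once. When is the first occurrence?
At t minutes past 1:00, the hour hand is at 30 x 1 + 0.5t degrees and the minute hand is at 6t degrees.
The smaller angle between them is 15 degrees when |30H - 5.5t| = 15 or |30H - 5.5t| = 345.
With H = 1, solve 30 x 1 - 5.5t = +/- target for each target:
  t = (30 x 1 - 15) / 5.5 = 2.73
  t = (30 x 1 + 15) / 5.5 = 8.18
  t = (30 x 1 - 345) / 5.5 = -57.27 (outside (0, 60))
  t = (30 x 1 + 345) / 5.5 = 68.18 (outside (0, 60))
Valid solutions in (0, 60): {2.73, 8.18} minutes.
The first occurrence is t = 2.73 minutes.
The hands form a 15-degree angle at 2.73 minutes past 1:00.

Final answer: 2.73 minutes past 1:00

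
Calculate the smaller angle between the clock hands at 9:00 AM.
Hour hand position: 9 x 30 + 0 x 0.5 = 270 degrees
Minute hand position: 0 x 6 = 0 degrees
Difference: |270 - 0| = 270 degrees
Since 270 > 180, the smaller angle is 360 - 270 = 90 degrees

Final answer: 90 degrees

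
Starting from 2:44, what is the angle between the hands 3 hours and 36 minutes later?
First find the time 3 hours and 36 minutes after 2:44.
Total minutes: 2 x 60 + 44 + 3 x 60 + 36 = 380.
380 mod 720 = 380 minutes = 6:20.
Now compute the angle at 6:20:
Hour hand: 6 x 30 + 20 x 0.5 = 190 degrees
Minute hand: 20 x 6 = 120 degrees
Difference: |190 - 120| = 70 degrees
The angle is 70 degrees

Final answer: 70 degrees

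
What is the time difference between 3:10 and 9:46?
From 3:10 to 9:46:
(9 x 60 + 46) - (3 x 60 + 10) = 586 - 190 = 396 minutes
= 6 hours and 36 minutes

Final answer: 6 hours and 36 minutes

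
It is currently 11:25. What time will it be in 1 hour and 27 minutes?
Starting time: 11:25
Adding 27 minutes to 25 minutes: 25 + 27 = 52 minutes
Adding 1 hour: 11 + 1 = 12
Final time: 12:52

Final answer: 12:52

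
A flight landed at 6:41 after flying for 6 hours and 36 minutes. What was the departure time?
Starting time: 6:41 = 401 total minutes past 12:00
Subtracting: 6 hours and 36 minutes = 396 minutes
401 - 396 = 5 minutes
= 5 minutes past 12:00 = 12:05

Final answer: 12:05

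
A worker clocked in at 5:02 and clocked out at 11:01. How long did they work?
From 5:02 to 11:01:
(11 x 60 + 1) - (5 x 60 + 2) = 661 - 302 = 359 minutes
= 5 hours and 59 minutes

Final answer: 5 hours and 59 minutes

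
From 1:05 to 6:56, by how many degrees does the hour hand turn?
The hour hand moves 0.5 degrees per minute.
Time elapsed: 6:56 - 1:05 = 351 minutes
Angular displacement: 351 x 0.5 = 175.5 degrees

Final answer: 175.5 degrees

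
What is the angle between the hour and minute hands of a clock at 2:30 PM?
Hour hand position: 2 x 30 + 30 x 0.5 = 75 degrees
Minute hand position: 30 x 6 = 180 degrees
Difference: |75 - 180| = 105 degrees
The angle between the hands is 105 degrees

Final answer: 105 degrees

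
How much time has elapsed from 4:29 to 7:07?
From 4:29 to 7:07:
(7 x 60 + 7) - (4 x 60 + 29) = 427 - 269 = 158 minutes
= 2 hours and 38 minutes

Final answer: 2 hours and 38 minutes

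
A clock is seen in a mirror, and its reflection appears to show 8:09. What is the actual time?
Reflection across the vertical (12-6) axis maps a hand at angle A degrees to (360 - A) degrees, which sends a reading of T minutes past 12:00 to (720 - T) minutes past 12:00.
Mirror reads 8:09 = 489 minutes past 12:00.
Actual time: (720 - 489) mod 720 = 231 minutes = 3:51.

Final answer: 3:51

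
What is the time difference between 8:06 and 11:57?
From 8:06 to 11:57:
(11 x 60 + 57) - (8 x 60 + 6) = 717 - 486 = 231 minutes
= 3 hours and 51 minutes

Final answer: 3 hours and 51 minutes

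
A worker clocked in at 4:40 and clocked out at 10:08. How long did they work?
From 4:40 to 10:08:
(10 x 60 + 8) - (4 x 60 + 40) = 608 - 280 = 328 minutes
= 5 hours and 28 minutes

Final answer: 5 hours and 28 minutes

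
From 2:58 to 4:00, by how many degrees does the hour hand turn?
The hour hand moves 0.5 degrees per minute.
Time elapsed: 4:00 - 2:58 = 62 minutes
Angular displacement: 62 x 0.5 = 31 degrees

Final answer: 31 degrees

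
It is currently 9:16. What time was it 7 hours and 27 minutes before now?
Starting time: 9:16 = 556 total minutes past 12:00
Subtracting: 7 hours and 27 minutes = 447 minutes
556 - 447 = 109 minutes
= 1 hour and 49 minutes past 12:00 = 1:49

Final answer: 1:49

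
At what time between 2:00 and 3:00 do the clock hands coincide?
The minute hand gains 5.5 degrees per minute on the hour hand.
At 2:00, the hour hand is at 60 degrees and the minute hand is at 0 degrees.
The gap is 60 degrees. Time to close: 60/5.5 = 60 x 2/11 = 10.91 minutes.
The hands overlap at 10.91 minutes past 2:00.

Final answer: 10.91 minutes past 2:00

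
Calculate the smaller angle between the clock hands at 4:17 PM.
Hour hand position: 4 x 30 + 17 x 0.5 = 128.5 degrees
Minute hand position: 17 x 6 = 102 degrees
Difference: |128.5 - 102| = 26.5 degrees
The angle between the hands is 26.5 degrees

Final answer: 26.5 degrees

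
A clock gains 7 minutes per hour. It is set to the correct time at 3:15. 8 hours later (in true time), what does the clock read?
For every 60 true minutes, the faulty clock advances 60 + 7 = 67 minutes.
True elapsed: 8 hours = 480 minutes.
Faulty clock advances: 480 x 67/60 = 536 minutes (drift: 56 minutes ahead).
Shown time: 3:15 + 536 minutes = 12:11.

Final answer: 12:11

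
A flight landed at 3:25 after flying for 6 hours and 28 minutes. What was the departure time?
Starting time: 3:25 = 205 total minutes past 12:00
Subtracting: 6 hours and 28 minutes = 388 minutes
205 - 388 = -183 (negative, add 12 hours = 720) = 537 minutes
= 8 hours and 57 minutes past 12:00 = 8:57

Final answer: 8:57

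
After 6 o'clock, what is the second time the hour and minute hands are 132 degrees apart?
At t minutes past 6:00, the hour hand is at 30 x 6 + 0.5t degrees and the minute hand is at 6t degrees.
The smaller angle between them is 132 degrees when |30H - 5.5t| = 132 or |30H - 5.5t| = 228.
With H = 6, solve 30 x 6 - 5.5t = +/- target for each target:
  t = (30 x 6 - 132) / 5.5 = 8.73
  t = (30 x 6 + 132) / 5.5 = 56.73
  t = (30 x 6 - 228) / 5.5 = -8.73 (outside (0, 60))
  t = (30 x 6 + 228) / 5.5 = 74.18 (outside (0, 60))
Valid solutions in (0, 60): {8.73, 56.73} minutes.
The second occurrence is t = 56.73 minutes.
The hands form a 132-degree angle at 56.73 minutes past 6:00.

Final answer: 56.73 minutes past 6:00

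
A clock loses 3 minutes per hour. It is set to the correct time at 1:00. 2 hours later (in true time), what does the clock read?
For every 60 true minutes, the faulty clock advances 60 - 3 = 57 minutes.
True elapsed: 2 hours = 120 minutes.
Faulty clock advances: 120 x 57/60 = 114 minutes (drift: 6 minutes behind).
Shown time: 1:00 + 114 minutes = 2:54.

Final answer: 2:54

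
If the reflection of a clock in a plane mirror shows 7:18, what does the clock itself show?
Reflection across the vertical (12-6) axis maps a hand at angle A degrees to (360 - A) degrees, which sends a reading of T minutes past 12:00 to (720 - T) minutes past 12:00.
Mirror reads 7:18 = 438 minutes past 12:00.
Actual time: (720 - 438) mod 720 = 282 minutes = 4:42.

Final answer: 4:42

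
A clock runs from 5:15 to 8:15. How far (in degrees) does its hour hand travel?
The hour hand moves 0.5 degrees per minute.
Time elapsed: 8:15 - 5:15 = 180 minutes
Angular displacement: 180 x 0.5 = 90 degrees

Final answer: 90 degrees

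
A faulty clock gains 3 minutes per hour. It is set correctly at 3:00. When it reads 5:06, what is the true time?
For every 60 true minutes, the faulty clock advances 63 minutes, so 1 faulty-clock minute corresponds to 60/63 true minutes.
From 3:00 to 5:06 on the faulty dial is 126 minutes.
True elapsed: 126 x 60/63 = 120 minutes = 2 hours.
True time: 3:00 + 2 hours = 5:00.

Final answer: 5:00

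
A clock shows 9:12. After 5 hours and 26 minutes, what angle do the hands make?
First find the time 5 hours and 26 minutes after 9:12.
Total minutes: 9 x 60 + 12 + 5 x 60 + 26 = 878.
878 mod 720 = 158 minutes = 2:38.
Now compute the angle at 2:38:
Hour hand: 2 x 30 + 38 x 0.5 = 79 degrees
Minute hand: 38 x 6 = 228 degrees
Difference: |79 - 228| = 149 degrees
The angle is 149 degrees

Final answer: 149 degrees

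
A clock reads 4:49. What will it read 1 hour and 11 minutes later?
Starting time: 4:49
Adding 11 minutes to 49 minutes: 49 + 11 = 60 minutes = 1 hour
Adding 1 hour: 4 + 1 + 1 (carry) = 6
Final time: 6:00

Final answer: 6:00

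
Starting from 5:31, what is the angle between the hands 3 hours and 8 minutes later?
First find the time 3 hours and 8 minutes after 5:31.
Total minutes: 5 x 60 + 31 + 3 x 60 + 8 = 519.
519 mod 720 = 519 minutes = 8:39.
Now compute the angle at 8:39:
Hour hand: 8 x 30 + 39 x 0.5 = 259.5 degrees
Minute hand: 39 x 6 = 234 degrees
Difference: |259.5 - 234| = 25.5 degrees
The angle is 25.5 degrees

Final answer: 25.5 degrees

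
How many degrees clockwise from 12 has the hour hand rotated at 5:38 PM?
The hour hand moves 30 degrees per hour and 0.5 degrees per minute.
At 5:38: (5) x 30 + 38 x 0.5 = 150 + 19 = 169 degrees

Final answer: 169 degrees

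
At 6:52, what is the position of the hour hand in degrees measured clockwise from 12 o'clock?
The hour hand moves 30 degrees per hour and 0.5 degrees per minute.
At 6:52: (6) x 30 + 52 x 0.5 = 180 + 26 = 206 degrees

Final answer: 206 degrees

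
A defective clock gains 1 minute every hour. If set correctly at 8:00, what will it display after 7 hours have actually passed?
For every 60 true minutes, the faulty clock advances 60 + 1 = 61 minutes.
True elapsed: 7 hours = 420 minutes.
Faulty clock advances: 420 x 61/60 = 427 minutes (drift: 7 minutes ahead).
Shown time: 8:00 + 427 minutes = 3:07.

Final answer: 3:07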